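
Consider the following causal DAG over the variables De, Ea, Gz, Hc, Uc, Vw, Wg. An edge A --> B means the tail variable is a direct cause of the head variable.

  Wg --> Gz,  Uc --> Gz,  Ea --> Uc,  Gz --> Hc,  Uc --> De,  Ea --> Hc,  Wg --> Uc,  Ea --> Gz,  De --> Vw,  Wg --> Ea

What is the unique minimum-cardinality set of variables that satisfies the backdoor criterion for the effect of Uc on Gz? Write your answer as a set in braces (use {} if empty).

Variables eligible for adjustment (non-descendants of Uc, excluding Uc and Gz): {Ea, Wg}.
Backdoor paths from Uc to Gz:
  P1: Uc <- Wg -> Ea -> Gz
  P2: Uc <- Wg -> Ea -> Hc <- Gz
  P3: Uc <- Wg -> Gz
  P4: Uc <- Ea <- Wg -> Gz
  P5: Uc <- Ea -> Gz
  P6: Uc <- Ea -> Hc <- Gz
The empty set is not sufficient: P1 (Uc <- Wg -> Ea -> Gz) has no collider blocking it and no conditioned non-collider, so it is open.
Try {Ea, Wg}:
  P1: blocked at fork node Wg ∈ conditioning set.
  P2: blocked at fork node Wg ∈ conditioning set.
  P3: blocked at fork node Wg ∈ conditioning set.
  P4: blocked at chain node Ea ∈ conditioning set.
  P5: blocked at fork node Ea ∈ conditioning set.
  P6: blocked at fork node Ea ∈ conditioning set.
{Ea, Wg} contains no descendant of Uc and blocks every backdoor path.
Every element of {Ea, Wg} is needed (dropping Ea leaves P5 open; dropping Wg leaves P3 open), so no proper subset is valid.
Among all size-2 subsets of the eligible variables, only {Ea, Wg} blocks every backdoor path, so it is the unique smallest valid adjustment set.

{Ea, Wg}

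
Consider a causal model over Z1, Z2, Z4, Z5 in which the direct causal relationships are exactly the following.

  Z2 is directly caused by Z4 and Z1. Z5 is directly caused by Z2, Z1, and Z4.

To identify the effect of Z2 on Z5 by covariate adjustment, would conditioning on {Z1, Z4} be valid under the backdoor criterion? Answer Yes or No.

Yes

Backdoor paths from Z2 to Z5 (paths whose first edge points into Z2):
  P1: Z2 <- Z1 -> Z5
  P2: Z2 <- Z4 -> Z5
Condition 1 (no descendant of Z2 in the set): holds — descendants of Z2 are {Z5}; none are in {Z1, Z4}.
Condition 2 (every backdoor path blocked by {Z1, Z4}):
  P1: blocked at fork node Z1 ∈ conditioning set.
  P2: blocked at fork node Z4 ∈ conditioning set.
{Z1, Z4} satisfies the backdoor criterion.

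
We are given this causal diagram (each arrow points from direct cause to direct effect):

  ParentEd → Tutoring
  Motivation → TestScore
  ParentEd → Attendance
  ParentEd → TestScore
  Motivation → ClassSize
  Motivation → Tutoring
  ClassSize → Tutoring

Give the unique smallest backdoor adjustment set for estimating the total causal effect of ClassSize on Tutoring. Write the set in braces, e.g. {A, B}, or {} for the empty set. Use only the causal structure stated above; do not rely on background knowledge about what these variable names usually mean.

Variables eligible for adjustment (non-descendants of ClassSize, excluding ClassSize and Tutoring): {Attendance, Motivation, ParentEd, TestScore}.
Backdoor paths from ClassSize to Tutoring:
  P1: ClassSize <- Motivation -> TestScore <- ParentEd -> Tutoring
  P2: ClassSize <- Motivation -> Tutoring
The empty set is not sufficient: P2 (ClassSize <- Motivation -> Tutoring) has no collider blocking it and no conditioned non-collider, so it is open.
Try {Motivation}:
  P1: blocked at fork node Motivation ∈ conditioning set.
  P2: blocked at fork node Motivation ∈ conditioning set.
{Motivation} contains no descendant of ClassSize and blocks every backdoor path.
No other singleton works — e.g. {ParentEd} leaves P2 open — so {Motivation} is the unique smallest valid adjustment set.

{Motivation}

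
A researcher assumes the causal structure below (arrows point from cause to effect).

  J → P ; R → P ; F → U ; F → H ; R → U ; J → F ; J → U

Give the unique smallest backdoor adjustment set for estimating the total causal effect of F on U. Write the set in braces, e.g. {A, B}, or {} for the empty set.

{J}

Variables eligible for adjustment (non-descendants of F, excluding F and U): {J, P, R}.
Backdoor paths from F to U:
  P1: F <- J -> P <- R -> U
  P2: F <- J -> U
The empty set is not sufficient: P2 (F <- J -> U) has no collider blocking it and no conditioned non-collider, so it is open.
Try {J}:
  P1: blocked at fork node J ∈ conditioning set.
  P2: blocked at fork node J ∈ conditioning set.
{J} contains no descendant of F and blocks every backdoor path.
No other singleton works — e.g. {R} leaves P2 open — so {J} is the unique smallest valid adjustment set.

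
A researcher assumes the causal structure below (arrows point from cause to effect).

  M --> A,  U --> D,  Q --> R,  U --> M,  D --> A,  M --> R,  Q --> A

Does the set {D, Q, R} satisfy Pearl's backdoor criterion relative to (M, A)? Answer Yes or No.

No

Backdoor paths from M to A (paths whose first edge points into M):
  P1: M <- U -> D -> A
Condition 1 (no descendant of M in the set): FAILS — R is a descendant of M.
Condition 2 (every backdoor path blocked by {D, Q, R}):
  P1: blocked at chain node D ∈ conditioning set.
{D, Q, R} does not satisfy the backdoor criterion.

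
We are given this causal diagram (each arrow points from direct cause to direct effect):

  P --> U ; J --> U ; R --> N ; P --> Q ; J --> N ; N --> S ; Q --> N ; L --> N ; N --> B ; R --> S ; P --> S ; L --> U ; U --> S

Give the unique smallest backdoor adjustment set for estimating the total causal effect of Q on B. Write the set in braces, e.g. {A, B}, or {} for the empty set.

Variables eligible for adjustment (non-descendants of Q, excluding Q and B): {J, L, P, R, U}.
Backdoor paths from Q to B:
  P1: Q <- P -> U <- L -> N -> B
  P2: Q <- P -> U <- J -> N -> B
  P3: Q <- P -> U -> S <- R -> N -> B
  P4: Q <- P -> U -> S <- N -> B
  P5: Q <- P -> S <- R -> N -> B
  P6: Q <- P -> S <- N -> B
  P7: Q <- P -> S <- U <- L -> N -> B
  P8: Q <- P -> S <- U <- J -> N -> B
Each backdoor path contains an unconditioned collider, so every path is already blocked with the empty conditioning set:
  P1: blocked at collider U (neither it nor any descendant is in the conditioning set).
  P2: blocked at collider U (neither it nor any descendant is in the conditioning set).
  P3: blocked at collider S (neither it nor any descendant is in the conditioning set).
  P4: blocked at collider S (neither it nor any descendant is in the conditioning set).
  P5: blocked at collider S (neither it nor any descendant is in the conditioning set).
  P6: blocked at collider S (neither it nor any descendant is in the conditioning set).
  P7: blocked at collider S (neither it nor any descendant is in the conditioning set).
  P8: blocked at collider S (neither it nor any descendant is in the conditioning set).
The empty set is therefore the unique smallest valid set.

{}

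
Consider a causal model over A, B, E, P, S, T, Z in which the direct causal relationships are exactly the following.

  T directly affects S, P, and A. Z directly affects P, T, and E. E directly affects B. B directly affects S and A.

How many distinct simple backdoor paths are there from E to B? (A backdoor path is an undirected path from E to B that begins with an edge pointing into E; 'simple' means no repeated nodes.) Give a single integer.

A backdoor path from E to B is any simple undirected path whose first edge points into E (i.e. leaves E via a parent).
Parents of E: {Z}.
Enumerating:
  P1: E <- Z -> T -> S <- B
  P2: E <- Z -> T -> A <- B
  P3: E <- Z -> P <- T -> S <- B
  P4: E <- Z -> P <- T -> A <- B
That exhausts the simple backdoor paths. Count: 4.

4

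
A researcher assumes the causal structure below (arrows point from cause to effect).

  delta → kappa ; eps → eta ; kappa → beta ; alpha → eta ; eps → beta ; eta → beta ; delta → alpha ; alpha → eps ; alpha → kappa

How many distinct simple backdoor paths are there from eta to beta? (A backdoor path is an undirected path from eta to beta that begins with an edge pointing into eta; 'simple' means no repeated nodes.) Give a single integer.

A backdoor path from eta to beta is any simple undirected path whose first edge points into eta (i.e. leaves eta via a parent).
Parents of eta: {alpha, eps}.
Enumerating:
  P1: eta <- alpha <- delta -> kappa -> beta
  P2: eta <- alpha -> kappa -> beta
  P3: eta <- alpha -> eps -> beta
  P4: eta <- eps <- alpha <- delta -> kappa -> beta
  P5: eta <- eps <- alpha -> kappa -> beta
  P6: eta <- eps -> beta
That exhausts the simple backdoor paths. Count: 6.

6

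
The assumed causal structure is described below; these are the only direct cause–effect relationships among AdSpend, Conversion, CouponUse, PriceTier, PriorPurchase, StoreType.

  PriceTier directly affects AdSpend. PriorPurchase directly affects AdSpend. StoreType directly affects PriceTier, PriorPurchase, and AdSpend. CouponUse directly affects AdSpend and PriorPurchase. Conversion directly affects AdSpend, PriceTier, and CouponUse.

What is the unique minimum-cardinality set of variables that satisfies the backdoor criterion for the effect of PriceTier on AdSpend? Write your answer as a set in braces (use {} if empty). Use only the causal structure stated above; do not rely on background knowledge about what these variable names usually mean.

Variables eligible for adjustment (non-descendants of PriceTier, excluding PriceTier and AdSpend): {Conversion, CouponUse, PriorPurchase, StoreType}.
Backdoor paths from PriceTier to AdSpend:
  P1: PriceTier <- StoreType -> PriorPurchase <- CouponUse <- Conversion -> AdSpend
  P2: PriceTier <- StoreType -> PriorPurchase <- CouponUse -> AdSpend
  P3: PriceTier <- StoreType -> PriorPurchase -> AdSpend
  P4: PriceTier <- StoreType -> AdSpend
  P5: PriceTier <- Conversion -> CouponUse -> PriorPurchase <- StoreType -> AdSpend
  P6: PriceTier <- Conversion -> CouponUse -> PriorPurchase -> AdSpend
  P7: PriceTier <- Conversion -> CouponUse -> AdSpend
  P8: PriceTier <- Conversion -> AdSpend
The empty set is not sufficient: P3 (PriceTier <- StoreType -> PriorPurchase -> AdSpend) has no collider blocking it and no conditioned non-collider, so it is open.
Try {Conversion, StoreType}:
  P1: blocked at fork node StoreType ∈ conditioning set.
  P2: blocked at fork node StoreType ∈ conditioning set.
  P3: blocked at fork node StoreType ∈ conditioning set.
  P4: blocked at fork node StoreType ∈ conditioning set.
  P5: blocked at fork node Conversion ∈ conditioning set.
  P6: blocked at fork node Conversion ∈ conditioning set.
  P7: blocked at fork node Conversion ∈ conditioning set.
  P8: blocked at fork node Conversion ∈ conditioning set.
{Conversion, StoreType} contains no descendant of PriceTier and blocks every backdoor path.
Every element of {Conversion, StoreType} is needed (dropping Conversion leaves P6 open; dropping StoreType leaves P3 open), so no proper subset is valid.
Among all size-2 subsets of the eligible variables, only {Conversion, StoreType} blocks every backdoor path, so it is the unique smallest valid adjustment set.

{Conversion, StoreType}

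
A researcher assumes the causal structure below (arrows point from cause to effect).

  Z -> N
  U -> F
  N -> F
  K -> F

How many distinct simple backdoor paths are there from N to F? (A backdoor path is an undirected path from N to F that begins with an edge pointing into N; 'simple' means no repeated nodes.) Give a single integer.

0

A backdoor path from N to F is any simple undirected path whose first edge points into N (i.e. leaves N via a parent).
Parents of N: {Z}.
No simple path from any parent of N reaches F without revisiting N, so there are no backdoor paths.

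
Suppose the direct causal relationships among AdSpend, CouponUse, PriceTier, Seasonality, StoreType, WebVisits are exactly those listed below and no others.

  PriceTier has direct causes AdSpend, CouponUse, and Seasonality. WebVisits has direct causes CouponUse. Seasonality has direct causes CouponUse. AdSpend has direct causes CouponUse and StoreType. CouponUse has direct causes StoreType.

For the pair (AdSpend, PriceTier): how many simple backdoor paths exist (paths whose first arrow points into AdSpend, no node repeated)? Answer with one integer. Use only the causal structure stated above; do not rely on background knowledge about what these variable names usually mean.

A backdoor path from AdSpend to PriceTier is any simple undirected path whose first edge points into AdSpend (i.e. leaves AdSpend via a parent).
Parents of AdSpend: {CouponUse, StoreType}.
Enumerating:
  P1: AdSpend <- StoreType -> CouponUse -> Seasonality -> PriceTier
  P2: AdSpend <- StoreType -> CouponUse -> PriceTier
  P3: AdSpend <- CouponUse -> Seasonality -> PriceTier
  P4: AdSpend <- CouponUse -> PriceTier
That exhausts the simple backdoor paths. Count: 4.

4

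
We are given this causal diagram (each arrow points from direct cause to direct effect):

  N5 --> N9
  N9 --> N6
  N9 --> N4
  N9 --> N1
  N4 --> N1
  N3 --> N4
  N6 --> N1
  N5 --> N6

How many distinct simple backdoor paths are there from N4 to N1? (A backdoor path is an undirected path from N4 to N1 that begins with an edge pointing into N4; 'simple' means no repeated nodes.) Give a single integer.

3

A backdoor path from N4 to N1 is any simple undirected path whose first edge points into N4 (i.e. leaves N4 via a parent).
Parents of N4: {N3, N9}.
Enumerating:
  P1: N4 <- N9 <- N5 -> N6 -> N1
  P2: N4 <- N9 -> N6 -> N1
  P3: N4 <- N9 -> N1
That exhausts the simple backdoor paths. Count: 3.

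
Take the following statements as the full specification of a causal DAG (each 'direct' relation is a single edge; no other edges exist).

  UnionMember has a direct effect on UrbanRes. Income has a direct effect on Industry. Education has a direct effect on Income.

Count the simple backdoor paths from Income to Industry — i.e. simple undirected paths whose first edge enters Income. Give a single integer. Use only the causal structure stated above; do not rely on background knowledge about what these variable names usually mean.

A backdoor path from Income to Industry is any simple undirected path whose first edge points into Income (i.e. leaves Income via a parent).
Parents of Income: {Education}.
No simple path from any parent of Income reaches Industry without revisiting Income, so there are no backdoor paths.

0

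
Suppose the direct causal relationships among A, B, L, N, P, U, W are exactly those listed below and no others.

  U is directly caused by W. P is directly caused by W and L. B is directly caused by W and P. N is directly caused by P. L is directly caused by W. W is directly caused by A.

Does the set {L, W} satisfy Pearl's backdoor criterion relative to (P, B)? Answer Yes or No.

Yes

Backdoor paths from P to B (paths whose first edge points into P):
  P1: P <- W -> B
  P2: P <- L <- W -> B
Condition 1 (no descendant of P in the set): holds — descendants of P are {B, N}; none are in {L, W}.
Condition 2 (every backdoor path blocked by {L, W}):
  P1: blocked at fork node W ∈ conditioning set.
  P2: blocked at chain node L ∈ conditioning set.
{L, W} satisfies the backdoor criterion.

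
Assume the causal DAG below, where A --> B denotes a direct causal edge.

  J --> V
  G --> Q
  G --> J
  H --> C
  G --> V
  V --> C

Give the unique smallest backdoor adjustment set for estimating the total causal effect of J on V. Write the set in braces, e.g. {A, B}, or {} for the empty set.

Variables eligible for adjustment (non-descendants of J, excluding J and V): {G, H, Q}.
Backdoor paths from J to V:
  P1: J <- G -> V
The empty set is not sufficient: P1 (J <- G -> V) has no collider blocking it and no conditioned non-collider, so it is open.
Try {G}:
  P1: blocked at fork node G ∈ conditioning set.
{G} contains no descendant of J and blocks every backdoor path.
No other singleton works — e.g. {H} leaves P1 open — so {G} is the unique smallest valid adjustment set.

{G}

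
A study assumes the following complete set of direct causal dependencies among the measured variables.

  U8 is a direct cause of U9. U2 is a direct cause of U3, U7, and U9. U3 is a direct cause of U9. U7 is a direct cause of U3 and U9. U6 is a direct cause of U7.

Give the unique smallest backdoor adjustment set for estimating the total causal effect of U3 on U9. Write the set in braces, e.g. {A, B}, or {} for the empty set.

{U2, U7}

Variables eligible for adjustment (non-descendants of U3, excluding U3 and U9): {U2, U6, U7, U8}.
Backdoor paths from U3 to U9:
  P1: U3 <- U2 -> U7 -> U9
  P2: U3 <- U2 -> U9
  P3: U3 <- U7 <- U2 -> U9
  P4: U3 <- U7 -> U9
The empty set is not sufficient: P1 (U3 <- U2 -> U7 -> U9) has no collider blocking it and no conditioned non-collider, so it is open.
Try {U2, U7}:
  P1: blocked at fork node U2 ∈ conditioning set.
  P2: blocked at fork node U2 ∈ conditioning set.
  P3: blocked at chain node U7 ∈ conditioning set.
  P4: blocked at fork node U7 ∈ conditioning set.
{U2, U7} contains no descendant of U3 and blocks every backdoor path.
Every element of {U2, U7} is needed (dropping U2 leaves P2 open; dropping U7 leaves P4 open), so no proper subset is valid.
Among all size-2 subsets of the eligible variables, only {U2, U7} blocks every backdoor path, so it is the unique smallest valid adjustment set.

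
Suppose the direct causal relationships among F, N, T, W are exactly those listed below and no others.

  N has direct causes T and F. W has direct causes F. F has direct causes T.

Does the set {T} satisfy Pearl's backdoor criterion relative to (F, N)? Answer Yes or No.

Yes

Backdoor paths from F to N (paths whose first edge points into F):
  P1: F <- T -> N
Condition 1 (no descendant of F in the set): holds — descendants of F are {N, W}; none are in {T}.
Condition 2 (every backdoor path blocked by {T}):
  P1: blocked at fork node T ∈ conditioning set.
{T} satisfies the backdoor criterion.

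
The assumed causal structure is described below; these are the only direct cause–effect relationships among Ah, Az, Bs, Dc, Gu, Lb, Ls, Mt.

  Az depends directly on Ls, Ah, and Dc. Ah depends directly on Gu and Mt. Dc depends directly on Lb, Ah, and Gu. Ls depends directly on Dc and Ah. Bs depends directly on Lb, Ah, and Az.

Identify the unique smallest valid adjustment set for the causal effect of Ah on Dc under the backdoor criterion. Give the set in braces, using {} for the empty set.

{Gu}

Variables eligible for adjustment (non-descendants of Ah, excluding Ah and Dc): {Gu, Lb, Mt}.
Backdoor paths from Ah to Dc:
  P1: Ah <- Gu -> Dc
The empty set is not sufficient: P1 (Ah <- Gu -> Dc) has no collider blocking it and no conditioned non-collider, so it is open.
Try {Gu}:
  P1: blocked at fork node Gu ∈ conditioning set.
{Gu} contains no descendant of Ah and blocks every backdoor path.
No other singleton works — e.g. {Mt} leaves P1 open — so {Gu} is the unique smallest valid adjustment set.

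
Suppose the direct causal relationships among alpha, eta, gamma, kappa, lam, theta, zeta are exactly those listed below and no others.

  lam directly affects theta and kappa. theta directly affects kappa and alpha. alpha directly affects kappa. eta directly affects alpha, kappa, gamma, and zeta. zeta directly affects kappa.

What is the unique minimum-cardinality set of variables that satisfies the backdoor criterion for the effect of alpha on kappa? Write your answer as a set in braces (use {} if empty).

{eta, theta}

Variables eligible for adjustment (non-descendants of alpha, excluding alpha and kappa): {eta, gamma, lam, theta, zeta}.
Backdoor paths from alpha to kappa:
  P1: alpha <- theta <- lam -> kappa
  P2: alpha <- theta -> kappa
  P3: alpha <- eta -> zeta -> kappa
  P4: alpha <- eta -> kappa
The empty set is not sufficient: P1 (alpha <- theta <- lam -> kappa) has no collider blocking it and no conditioned non-collider, so it is open.
Try {eta, theta}:
  P1: blocked at chain node theta ∈ conditioning set.
  P2: blocked at fork node theta ∈ conditioning set.
  P3: blocked at fork node eta ∈ conditioning set.
  P4: blocked at fork node eta ∈ conditioning set.
{eta, theta} contains no descendant of alpha and blocks every backdoor path.
Every element of {eta, theta} is needed (dropping eta leaves P3 open; dropping theta leaves P1 open), so no proper subset is valid.
Among all size-2 subsets of the eligible variables, only {eta, theta} blocks every backdoor path, so it is the unique smallest valid adjustment set.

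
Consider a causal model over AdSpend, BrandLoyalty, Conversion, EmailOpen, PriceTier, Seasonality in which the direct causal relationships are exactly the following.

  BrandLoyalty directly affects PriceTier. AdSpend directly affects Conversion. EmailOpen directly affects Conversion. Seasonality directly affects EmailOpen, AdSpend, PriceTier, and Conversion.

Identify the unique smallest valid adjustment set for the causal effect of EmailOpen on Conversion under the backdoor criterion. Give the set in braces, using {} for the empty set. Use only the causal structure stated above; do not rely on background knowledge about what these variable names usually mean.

Variables eligible for adjustment (non-descendants of EmailOpen, excluding EmailOpen and Conversion): {AdSpend, BrandLoyalty, PriceTier, Seasonality}.
Backdoor paths from EmailOpen to Conversion:
  P1: EmailOpen <- Seasonality -> AdSpend -> Conversion
  P2: EmailOpen <- Seasonality -> Conversion
The empty set is not sufficient: P1 (EmailOpen <- Seasonality -> AdSpend -> Conversion) has no collider blocking it and no conditioned non-collider, so it is open.
Try {Seasonality}:
  P1: blocked at fork node Seasonality ∈ conditioning set.
  P2: blocked at fork node Seasonality ∈ conditioning set.
{Seasonality} contains no descendant of EmailOpen and blocks every backdoor path.
No other singleton works — e.g. {BrandLoyalty} leaves P1 open — so {Seasonality} is the unique smallest valid adjustment set.

{Seasonality}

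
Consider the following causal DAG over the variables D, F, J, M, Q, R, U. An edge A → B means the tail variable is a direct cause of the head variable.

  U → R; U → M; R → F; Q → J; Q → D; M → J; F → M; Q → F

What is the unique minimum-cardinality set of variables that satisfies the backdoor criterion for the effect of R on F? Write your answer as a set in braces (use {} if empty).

Variables eligible for adjustment (non-descendants of R, excluding R and F): {D, Q, U}.
Backdoor paths from R to F:
  P1: R <- U -> M <- F
  P2: R <- U -> M -> J <- Q -> F
Each backdoor path contains an unconditioned collider, so every path is already blocked with the empty conditioning set:
  P1: blocked at collider M (neither it nor any descendant is in the conditioning set).
  P2: blocked at collider J (neither it nor any descendant is in the conditioning set).
The empty set is therefore the unique smallest valid set.

{}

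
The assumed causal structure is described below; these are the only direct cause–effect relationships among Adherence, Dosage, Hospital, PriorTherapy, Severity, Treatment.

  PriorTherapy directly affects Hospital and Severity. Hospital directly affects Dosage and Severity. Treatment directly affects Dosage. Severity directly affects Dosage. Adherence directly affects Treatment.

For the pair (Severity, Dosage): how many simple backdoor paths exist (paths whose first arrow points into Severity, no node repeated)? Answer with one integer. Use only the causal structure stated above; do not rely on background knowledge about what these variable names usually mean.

A backdoor path from Severity to Dosage is any simple undirected path whose first edge points into Severity (i.e. leaves Severity via a parent).
Parents of Severity: {Hospital, PriorTherapy}.
Enumerating:
  P1: Severity <- PriorTherapy -> Hospital -> Dosage
  P2: Severity <- Hospital -> Dosage
That exhausts the simple backdoor paths. Count: 2.

2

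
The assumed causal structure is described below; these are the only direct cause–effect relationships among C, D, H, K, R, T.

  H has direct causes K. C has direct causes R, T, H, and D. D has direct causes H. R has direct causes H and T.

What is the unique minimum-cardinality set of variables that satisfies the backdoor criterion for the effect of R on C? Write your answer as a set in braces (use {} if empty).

Variables eligible for adjustment (non-descendants of R, excluding R and C): {D, H, K, T}.
Backdoor paths from R to C:
  P1: R <- T -> C
  P2: R <- H -> D -> C
  P3: R <- H -> C
The empty set is not sufficient: P1 (R <- T -> C) has no collider blocking it and no conditioned non-collider, so it is open.
Try {H, T}:
  P1: blocked at fork node T ∈ conditioning set.
  P2: blocked at fork node H ∈ conditioning set.
  P3: blocked at fork node H ∈ conditioning set.
{H, T} contains no descendant of R and blocks every backdoor path.
Every element of {H, T} is needed (dropping H leaves P2 open; dropping T leaves P1 open), so no proper subset is valid.
Among all size-2 subsets of the eligible variables, only {H, T} blocks every backdoor path, so it is the unique smallest valid adjustment set.

{H, T}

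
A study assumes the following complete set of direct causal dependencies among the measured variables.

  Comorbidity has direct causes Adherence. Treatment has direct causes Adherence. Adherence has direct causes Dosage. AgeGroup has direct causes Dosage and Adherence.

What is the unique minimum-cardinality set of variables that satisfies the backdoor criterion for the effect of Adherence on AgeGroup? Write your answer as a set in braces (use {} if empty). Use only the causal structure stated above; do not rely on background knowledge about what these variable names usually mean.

Variables eligible for adjustment (non-descendants of Adherence, excluding Adherence and AgeGroup): {Dosage}.
Backdoor paths from Adherence to AgeGroup:
  P1: Adherence <- Dosage -> AgeGroup
The empty set is not sufficient: P1 (Adherence <- Dosage -> AgeGroup) has no collider blocking it and no conditioned non-collider, so it is open.
Try {Dosage}:
  P1: blocked at fork node Dosage ∈ conditioning set.
{Dosage} contains no descendant of Adherence and blocks every backdoor path.
{Dosage} is the unique smallest valid adjustment set.

{Dosage}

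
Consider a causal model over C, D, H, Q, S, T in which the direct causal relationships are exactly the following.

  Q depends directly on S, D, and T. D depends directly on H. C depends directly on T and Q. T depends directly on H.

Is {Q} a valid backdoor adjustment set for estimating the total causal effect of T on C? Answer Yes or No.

No

Backdoor paths from T to C (paths whose first edge points into T):
  P1: T <- H -> D -> Q -> C
Condition 1 (no descendant of T in the set): FAILS — Q is a descendant of T.
Condition 2 (every backdoor path blocked by {Q}):
  P1: blocked at chain node Q ∈ conditioning set.
{Q} does not satisfy the backdoor criterion.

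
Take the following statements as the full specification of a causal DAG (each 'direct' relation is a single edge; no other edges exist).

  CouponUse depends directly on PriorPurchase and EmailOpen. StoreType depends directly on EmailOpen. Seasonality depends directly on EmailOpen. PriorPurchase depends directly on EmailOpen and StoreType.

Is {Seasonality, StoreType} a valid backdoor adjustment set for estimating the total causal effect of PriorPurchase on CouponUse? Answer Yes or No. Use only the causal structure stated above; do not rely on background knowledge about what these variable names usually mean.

Backdoor paths from PriorPurchase to CouponUse (paths whose first edge points into PriorPurchase):
  P1: PriorPurchase <- EmailOpen -> CouponUse
  P2: PriorPurchase <- StoreType <- EmailOpen -> CouponUse
Condition 1 (no descendant of PriorPurchase in the set): holds — descendants of PriorPurchase are {CouponUse}; none are in {Seasonality, StoreType}.
Condition 2 (every backdoor path blocked by {Seasonality, StoreType}):
  P1: open — no interior node is in the conditioning set.
  P2: blocked at chain node StoreType ∈ conditioning set.
{Seasonality, StoreType} does not satisfy the backdoor criterion.

No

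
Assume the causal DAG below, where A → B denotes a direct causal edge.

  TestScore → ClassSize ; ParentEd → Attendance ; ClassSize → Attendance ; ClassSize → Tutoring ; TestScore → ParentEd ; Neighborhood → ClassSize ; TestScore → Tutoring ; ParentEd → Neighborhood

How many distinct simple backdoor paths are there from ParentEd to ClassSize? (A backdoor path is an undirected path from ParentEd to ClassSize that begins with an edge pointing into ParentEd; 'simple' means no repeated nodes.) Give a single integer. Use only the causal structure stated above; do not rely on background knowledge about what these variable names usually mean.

A backdoor path from ParentEd to ClassSize is any simple undirected path whose first edge points into ParentEd (i.e. leaves ParentEd via a parent).
Parents of ParentEd: {TestScore}.
Enumerating:
  P1: ParentEd <- TestScore -> ClassSize
  P2: ParentEd <- TestScore -> Tutoring <- ClassSize
That exhausts the simple backdoor paths. Count: 2.

2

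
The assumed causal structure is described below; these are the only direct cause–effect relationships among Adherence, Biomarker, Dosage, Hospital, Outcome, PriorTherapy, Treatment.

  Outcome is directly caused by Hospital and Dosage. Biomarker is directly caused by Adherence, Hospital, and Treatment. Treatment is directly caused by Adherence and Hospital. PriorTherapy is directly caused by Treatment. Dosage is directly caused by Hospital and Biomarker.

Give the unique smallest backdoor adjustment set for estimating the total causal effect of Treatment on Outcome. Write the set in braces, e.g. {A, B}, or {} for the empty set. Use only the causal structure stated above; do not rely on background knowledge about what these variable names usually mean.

{Adherence, Hospital}

Variables eligible for adjustment (non-descendants of Treatment, excluding Treatment and Outcome): {Adherence, Hospital}.
Backdoor paths from Treatment to Outcome:
  P1: Treatment <- Adherence -> Biomarker <- Hospital -> Dosage -> Outcome
  P2: Treatment <- Adherence -> Biomarker <- Hospital -> Outcome
  P3: Treatment <- Adherence -> Biomarker -> Dosage <- Hospital -> Outcome
  P4: Treatment <- Adherence -> Biomarker -> Dosage -> Outcome
  P5: Treatment <- Hospital -> Biomarker -> Dosage -> Outcome
  P6: Treatment <- Hospital -> Dosage -> Outcome
  P7: Treatment <- Hospital -> Outcome
The empty set is not sufficient: P4 (Treatment <- Adherence -> Biomarker -> Dosage -> Outcome) has no collider blocking it and no conditioned non-collider, so it is open.
Try {Adherence, Hospital}:
  P1: blocked at fork node Adherence ∈ conditioning set.
  P2: blocked at fork node Adherence ∈ conditioning set.
  P3: blocked at fork node Adherence ∈ conditioning set.
  P4: blocked at fork node Adherence ∈ conditioning set.
  P5: blocked at fork node Hospital ∈ conditioning set.
  P6: blocked at fork node Hospital ∈ conditioning set.
  P7: blocked at fork node Hospital ∈ conditioning set.
{Adherence, Hospital} contains no descendant of Treatment and blocks every backdoor path.
Every element of {Adherence, Hospital} is needed (dropping Adherence leaves P4 open; dropping Hospital leaves P5 open), so no proper subset is valid.
Among all size-2 subsets of the eligible variables, only {Adherence, Hospital} blocks every backdoor path, so it is the unique smallest valid adjustment set.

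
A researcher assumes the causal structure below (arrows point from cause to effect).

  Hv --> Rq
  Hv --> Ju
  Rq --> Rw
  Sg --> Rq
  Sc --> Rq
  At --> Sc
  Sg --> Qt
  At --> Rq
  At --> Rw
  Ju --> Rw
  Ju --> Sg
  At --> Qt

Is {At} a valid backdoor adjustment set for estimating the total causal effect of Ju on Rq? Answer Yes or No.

No

Backdoor paths from Ju to Rq (paths whose first edge points into Ju):
  P1: Ju <- Hv -> Rq
Condition 1 (no descendant of Ju in the set): holds — descendants of Ju are {Qt, Rq, Rw, Sg}; none are in {At}.
Condition 2 (every backdoor path blocked by {At}):
  P1: open — no interior node is in the conditioning set.
{At} does not satisfy the backdoor criterion.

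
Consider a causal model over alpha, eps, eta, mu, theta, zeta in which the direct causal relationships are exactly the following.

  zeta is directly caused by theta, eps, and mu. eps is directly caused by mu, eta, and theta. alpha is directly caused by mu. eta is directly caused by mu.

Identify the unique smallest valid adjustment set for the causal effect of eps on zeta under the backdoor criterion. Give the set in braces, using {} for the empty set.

Variables eligible for adjustment (non-descendants of eps, excluding eps and zeta): {alpha, eta, mu, theta}.
Backdoor paths from eps to zeta:
  P1: eps <- mu -> zeta
  P2: eps <- eta <- mu -> zeta
  P3: eps <- theta -> zeta
The empty set is not sufficient: P1 (eps <- mu -> zeta) has no collider blocking it and no conditioned non-collider, so it is open.
Try {mu, theta}:
  P1: blocked at fork node mu ∈ conditioning set.
  P2: blocked at fork node mu ∈ conditioning set.
  P3: blocked at fork node theta ∈ conditioning set.
{mu, theta} contains no descendant of eps and blocks every backdoor path.
Every element of {mu, theta} is needed (dropping mu leaves P1 open; dropping theta leaves P3 open), so no proper subset is valid.
Among all size-2 subsets of the eligible variables, only {mu, theta} blocks every backdoor path, so it is the unique smallest valid adjustment set.

{mu, theta}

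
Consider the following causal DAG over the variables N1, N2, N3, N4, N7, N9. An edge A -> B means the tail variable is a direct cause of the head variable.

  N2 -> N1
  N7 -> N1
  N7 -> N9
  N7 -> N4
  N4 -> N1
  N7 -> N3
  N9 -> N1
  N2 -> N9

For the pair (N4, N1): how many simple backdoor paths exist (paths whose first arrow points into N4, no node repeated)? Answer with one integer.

A backdoor path from N4 to N1 is any simple undirected path whose first edge points into N4 (i.e. leaves N4 via a parent).
Parents of N4: {N7}.
Enumerating:
  P1: N4 <- N7 -> N9 <- N2 -> N1
  P2: N4 <- N7 -> N9 -> N1
  P3: N4 <- N7 -> N1
That exhausts the simple backdoor paths. Count: 3.

3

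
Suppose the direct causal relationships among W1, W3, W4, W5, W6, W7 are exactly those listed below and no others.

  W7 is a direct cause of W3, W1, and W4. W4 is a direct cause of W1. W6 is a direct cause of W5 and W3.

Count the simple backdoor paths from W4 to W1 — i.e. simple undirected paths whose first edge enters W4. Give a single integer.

A backdoor path from W4 to W1 is any simple undirected path whose first edge points into W4 (i.e. leaves W4 via a parent).
Parents of W4: {W7}.
Enumerating:
  P1: W4 <- W7 -> W1
That exhausts the simple backdoor paths. Count: 1.

1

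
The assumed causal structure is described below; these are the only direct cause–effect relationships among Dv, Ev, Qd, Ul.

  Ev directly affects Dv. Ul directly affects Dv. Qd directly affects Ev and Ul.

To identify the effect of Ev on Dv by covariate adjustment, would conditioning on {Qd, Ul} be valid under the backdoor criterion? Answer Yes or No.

Backdoor paths from Ev to Dv (paths whose first edge points into Ev):
  P1: Ev <- Qd -> Ul -> Dv
Condition 1 (no descendant of Ev in the set): holds — descendants of Ev are {Dv}; none are in {Qd, Ul}.
Condition 2 (every backdoor path blocked by {Qd, Ul}):
  P1: blocked at fork node Qd ∈ conditioning set.
{Qd, Ul} satisfies the backdoor criterion.

Yes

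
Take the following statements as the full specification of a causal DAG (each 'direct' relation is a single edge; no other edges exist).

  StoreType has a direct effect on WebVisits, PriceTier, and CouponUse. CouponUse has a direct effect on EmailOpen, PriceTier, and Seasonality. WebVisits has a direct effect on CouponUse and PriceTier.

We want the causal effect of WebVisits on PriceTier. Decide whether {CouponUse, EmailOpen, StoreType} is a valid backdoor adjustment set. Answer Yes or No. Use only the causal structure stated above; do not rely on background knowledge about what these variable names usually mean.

No

Backdoor paths from WebVisits to PriceTier (paths whose first edge points into WebVisits):
  P1: WebVisits <- StoreType -> CouponUse -> PriceTier
  P2: WebVisits <- StoreType -> PriceTier
Condition 1 (no descendant of WebVisits in the set): FAILS — CouponUse and EmailOpen are descendants of WebVisits.
Condition 2 (every backdoor path blocked by {CouponUse, EmailOpen, StoreType}):
  P1: blocked at fork node StoreType ∈ conditioning set.
  P2: blocked at fork node StoreType ∈ conditioning set.
{CouponUse, EmailOpen, StoreType} does not satisfy the backdoor criterion.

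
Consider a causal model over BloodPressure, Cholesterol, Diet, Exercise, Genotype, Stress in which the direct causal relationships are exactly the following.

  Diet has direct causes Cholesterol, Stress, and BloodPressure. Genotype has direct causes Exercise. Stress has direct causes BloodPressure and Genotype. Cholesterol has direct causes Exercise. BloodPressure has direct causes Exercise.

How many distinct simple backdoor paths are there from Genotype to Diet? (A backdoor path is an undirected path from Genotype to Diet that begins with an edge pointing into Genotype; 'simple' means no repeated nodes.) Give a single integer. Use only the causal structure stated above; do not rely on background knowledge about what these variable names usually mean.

A backdoor path from Genotype to Diet is any simple undirected path whose first edge points into Genotype (i.e. leaves Genotype via a parent).
Parents of Genotype: {Exercise}.
Enumerating:
  P1: Genotype <- Exercise -> Cholesterol -> Diet
  P2: Genotype <- Exercise -> BloodPressure -> Stress -> Diet
  P3: Genotype <- Exercise -> BloodPressure -> Diet
That exhausts the simple backdoor paths. Count: 3.

3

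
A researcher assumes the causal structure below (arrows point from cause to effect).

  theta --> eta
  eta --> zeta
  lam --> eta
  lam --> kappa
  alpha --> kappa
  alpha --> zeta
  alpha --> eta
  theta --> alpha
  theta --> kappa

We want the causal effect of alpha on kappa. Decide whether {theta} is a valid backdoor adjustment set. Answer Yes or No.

Backdoor paths from alpha to kappa (paths whose first edge points into alpha):
  P1: alpha <- theta -> eta <- lam -> kappa
  P2: alpha <- theta -> kappa
Condition 1 (no descendant of alpha in the set): holds — descendants of alpha are {eta, kappa, zeta}; none are in {theta}.
Condition 2 (every backdoor path blocked by {theta}):
  P1: blocked at fork node theta ∈ conditioning set.
  P2: blocked at fork node theta ∈ conditioning set.
{theta} satisfies the backdoor criterion.

Yes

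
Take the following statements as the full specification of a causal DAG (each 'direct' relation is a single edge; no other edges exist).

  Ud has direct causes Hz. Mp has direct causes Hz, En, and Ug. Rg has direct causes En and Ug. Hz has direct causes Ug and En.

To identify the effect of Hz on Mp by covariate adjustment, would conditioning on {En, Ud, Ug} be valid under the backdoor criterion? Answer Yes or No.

No

Backdoor paths from Hz to Mp (paths whose first edge points into Hz):
  P1: Hz <- Ug -> Mp
  P2: Hz <- Ug -> Rg <- En -> Mp
  P3: Hz <- En -> Mp
  P4: Hz <- En -> Rg <- Ug -> Mp
Condition 1 (no descendant of Hz in the set): FAILS — Ud is a descendant of Hz.
Condition 2 (every backdoor path blocked by {En, Ud, Ug}):
  P1: blocked at fork node Ug ∈ conditioning set.
  P2: blocked at fork node Ug ∈ conditioning set.
  P3: blocked at fork node En ∈ conditioning set.
  P4: blocked at fork node En ∈ conditioning set.
{En, Ud, Ug} does not satisfy the backdoor criterion.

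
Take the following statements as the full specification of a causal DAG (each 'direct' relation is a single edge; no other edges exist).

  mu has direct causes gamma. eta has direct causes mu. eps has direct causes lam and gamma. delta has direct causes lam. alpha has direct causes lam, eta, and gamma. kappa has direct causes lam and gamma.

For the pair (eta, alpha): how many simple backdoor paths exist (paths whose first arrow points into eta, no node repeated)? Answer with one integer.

A backdoor path from eta to alpha is any simple undirected path whose first edge points into eta (i.e. leaves eta via a parent).
Parents of eta: {mu}.
Enumerating:
  P1: eta <- mu <- gamma -> kappa <- lam -> alpha
  P2: eta <- mu <- gamma -> eps <- lam -> alpha
  P3: eta <- mu <- gamma -> alpha
That exhausts the simple backdoor paths. Count: 3.

3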